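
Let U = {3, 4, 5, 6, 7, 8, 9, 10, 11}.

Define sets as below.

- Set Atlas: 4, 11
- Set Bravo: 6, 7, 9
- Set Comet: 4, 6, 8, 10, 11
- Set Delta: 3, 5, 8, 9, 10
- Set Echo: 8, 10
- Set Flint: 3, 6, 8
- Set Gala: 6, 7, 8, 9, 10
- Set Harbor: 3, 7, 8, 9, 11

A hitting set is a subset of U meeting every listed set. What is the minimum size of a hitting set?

3

H = {4, 6, 8} meets every set (each contains at least one member of H), and |H| = 3.
The sets Atlas, Bravo, Echo are pairwise disjoint, so any hitting set needs a separate item for each — at least 3. Hence 3 is optimal.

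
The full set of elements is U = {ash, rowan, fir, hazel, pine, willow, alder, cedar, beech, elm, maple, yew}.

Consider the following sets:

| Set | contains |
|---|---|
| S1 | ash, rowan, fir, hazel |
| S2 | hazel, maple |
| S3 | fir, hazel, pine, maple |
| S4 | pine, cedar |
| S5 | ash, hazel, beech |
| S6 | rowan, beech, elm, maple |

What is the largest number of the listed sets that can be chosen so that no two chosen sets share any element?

2

S4, S5 are pairwise disjoint (S4={pine,cedar}; S5={ash,hazel,beech}).
Every remaining set overlaps one of these, and no 3 of the listed sets are pairwise disjoint, so 2 is the maximum.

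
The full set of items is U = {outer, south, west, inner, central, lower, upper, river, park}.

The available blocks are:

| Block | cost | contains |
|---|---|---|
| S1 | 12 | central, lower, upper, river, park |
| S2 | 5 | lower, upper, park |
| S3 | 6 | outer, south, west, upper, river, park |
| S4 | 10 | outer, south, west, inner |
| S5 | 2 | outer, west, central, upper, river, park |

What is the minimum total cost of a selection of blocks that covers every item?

S2, S4, S5 together cover every item (S2 ∪ S4 ∪ S5 = {outer, south, west, inner, central, lower, upper, river, park}); total cost 5 + 10 + 2 = 17.
No covering selection has total cost below 17.

17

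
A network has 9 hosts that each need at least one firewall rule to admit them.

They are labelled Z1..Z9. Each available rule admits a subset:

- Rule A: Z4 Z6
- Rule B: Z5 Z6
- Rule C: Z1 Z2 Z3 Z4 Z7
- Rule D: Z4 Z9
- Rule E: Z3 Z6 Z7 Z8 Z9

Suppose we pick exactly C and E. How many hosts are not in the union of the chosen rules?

Union of C, E = {Z1, Z2, Z3, Z4, Z6, Z7, Z8, Z9}.
Not covered: Z5 — 1 host.

1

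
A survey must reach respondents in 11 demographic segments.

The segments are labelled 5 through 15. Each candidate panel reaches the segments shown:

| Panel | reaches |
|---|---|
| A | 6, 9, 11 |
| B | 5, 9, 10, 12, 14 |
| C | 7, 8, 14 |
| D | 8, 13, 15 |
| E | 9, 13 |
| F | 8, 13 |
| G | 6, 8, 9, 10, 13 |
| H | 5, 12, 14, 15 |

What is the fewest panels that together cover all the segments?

4

A and B and C and D together: A ∪ B ∪ C ∪ D = {5, 6, 7, 8, 9, 10, 11, 12, 13, 14, 15} — every segment is covered.
No 3 of the 8 panels cover everything (all 56 combinations miss at least one segment), so 4 is optimal.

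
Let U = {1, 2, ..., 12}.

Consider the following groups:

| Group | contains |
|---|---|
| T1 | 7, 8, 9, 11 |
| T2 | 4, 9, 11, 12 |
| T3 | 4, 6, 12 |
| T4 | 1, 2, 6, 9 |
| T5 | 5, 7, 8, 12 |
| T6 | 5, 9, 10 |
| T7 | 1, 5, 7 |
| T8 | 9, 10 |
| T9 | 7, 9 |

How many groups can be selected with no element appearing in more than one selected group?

3

T3, T7, T8 are pairwise disjoint (T3={4,6,12}; T7={1,5,7}; T8={9,10}).
Every remaining group overlaps one of these, and no 4 of the listed groups are pairwise disjoint, so 3 is the maximum.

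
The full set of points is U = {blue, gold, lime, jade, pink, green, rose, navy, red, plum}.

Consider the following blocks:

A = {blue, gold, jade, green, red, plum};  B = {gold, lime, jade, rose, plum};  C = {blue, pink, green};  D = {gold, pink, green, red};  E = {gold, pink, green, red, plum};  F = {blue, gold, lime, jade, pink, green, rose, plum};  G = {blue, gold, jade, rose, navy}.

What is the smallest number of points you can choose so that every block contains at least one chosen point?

The 2 points {green, rose} hit every block.
The blocks B, C are pairwise disjoint, so any hitting set needs a separate point for each — at least 2. Hence 2 is optimal.

2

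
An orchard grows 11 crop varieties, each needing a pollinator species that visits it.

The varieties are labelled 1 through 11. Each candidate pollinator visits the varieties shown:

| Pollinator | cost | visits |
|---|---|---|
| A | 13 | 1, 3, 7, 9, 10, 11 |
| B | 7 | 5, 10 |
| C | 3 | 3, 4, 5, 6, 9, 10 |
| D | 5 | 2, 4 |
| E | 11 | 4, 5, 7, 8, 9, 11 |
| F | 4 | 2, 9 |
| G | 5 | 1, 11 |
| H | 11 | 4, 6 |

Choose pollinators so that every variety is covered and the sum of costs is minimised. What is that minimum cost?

23

C, E, F, G together cover every variety (C ∪ E ∪ F ∪ G = {1, 2, 3, 4, 5, 6, 7, 8, 9, 10, 11}); total cost 3 + 11 + 4 + 5 = 23.
No covering selection has total cost below 23.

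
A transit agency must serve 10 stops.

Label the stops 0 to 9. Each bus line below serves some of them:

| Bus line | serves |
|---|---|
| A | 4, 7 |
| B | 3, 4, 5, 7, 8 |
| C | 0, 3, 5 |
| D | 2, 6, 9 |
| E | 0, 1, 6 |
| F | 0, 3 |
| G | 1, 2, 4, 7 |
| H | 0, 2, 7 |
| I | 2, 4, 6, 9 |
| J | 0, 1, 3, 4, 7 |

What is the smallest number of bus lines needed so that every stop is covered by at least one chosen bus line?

B and D and E together: B ∪ D ∪ E = {0, 1, 2, 3, 4, 5, 6, 7, 8, 9} — every stop is covered.
Only B contains 8, so B is forced; the remaining 5 stops need at least 2 more bus lines (each remaining bus line adds at most 3) — so at least 3 bus lines are needed, and 3 is optimal.

3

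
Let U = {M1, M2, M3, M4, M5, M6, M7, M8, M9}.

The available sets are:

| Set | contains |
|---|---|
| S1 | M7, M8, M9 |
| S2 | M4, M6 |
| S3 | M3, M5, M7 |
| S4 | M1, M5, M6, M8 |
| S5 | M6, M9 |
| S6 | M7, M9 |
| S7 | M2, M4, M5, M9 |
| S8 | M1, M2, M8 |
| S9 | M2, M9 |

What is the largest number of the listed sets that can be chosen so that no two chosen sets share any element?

S2, S6, S8 are pairwise disjoint (S2={M4,M6}; S6={M7,M9}; S8={M1,M2,M8}).
Every remaining set overlaps one of these, and no 4 of the listed sets are pairwise disjoint, so 3 is the maximum.

3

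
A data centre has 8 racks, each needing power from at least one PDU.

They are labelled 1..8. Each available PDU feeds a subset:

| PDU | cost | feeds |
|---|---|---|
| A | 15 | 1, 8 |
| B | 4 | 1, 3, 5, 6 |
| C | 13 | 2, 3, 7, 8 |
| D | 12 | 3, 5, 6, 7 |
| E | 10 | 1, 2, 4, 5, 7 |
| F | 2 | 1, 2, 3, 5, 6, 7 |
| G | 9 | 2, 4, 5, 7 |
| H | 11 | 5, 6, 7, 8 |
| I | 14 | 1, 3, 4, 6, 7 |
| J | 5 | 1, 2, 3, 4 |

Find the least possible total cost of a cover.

H, J together cover every rack (H ∪ J = {1, 2, 3, 4, 5, 6, 7, 8}); total cost 11 + 5 = 16.
The greedy pick F, J, H costs 18; no covering selection beats 16.

16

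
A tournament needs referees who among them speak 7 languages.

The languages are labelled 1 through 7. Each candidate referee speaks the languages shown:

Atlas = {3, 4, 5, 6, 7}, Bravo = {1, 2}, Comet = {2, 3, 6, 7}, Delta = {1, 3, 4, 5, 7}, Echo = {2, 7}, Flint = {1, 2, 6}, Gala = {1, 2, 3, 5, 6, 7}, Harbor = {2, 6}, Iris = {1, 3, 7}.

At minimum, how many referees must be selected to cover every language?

Take {Atlas, Bravo}. Their union is {1, 2, 3, 4, 5, 6, 7}, which is all 7 languages.
No single referee has all 7 languages (the largest, Gala, has 6), so 2 is optimal.

2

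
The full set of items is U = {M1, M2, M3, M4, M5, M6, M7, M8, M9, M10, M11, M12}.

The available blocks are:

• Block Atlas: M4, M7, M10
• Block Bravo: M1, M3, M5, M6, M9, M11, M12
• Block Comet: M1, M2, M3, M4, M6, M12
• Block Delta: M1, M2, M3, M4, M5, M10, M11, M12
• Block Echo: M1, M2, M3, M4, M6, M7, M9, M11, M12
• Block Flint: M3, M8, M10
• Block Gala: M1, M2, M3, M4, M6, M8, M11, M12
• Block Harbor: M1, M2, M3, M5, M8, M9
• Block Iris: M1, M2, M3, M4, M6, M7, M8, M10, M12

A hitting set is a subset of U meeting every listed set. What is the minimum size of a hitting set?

2

Take H = {M3, M10}. Each listed block contains at least one of these, so H is a hitting set of size 2.
The blocks Atlas, Harbor are pairwise disjoint, so any hitting set needs a separate item for each — at least 2. Hence 2 is optimal.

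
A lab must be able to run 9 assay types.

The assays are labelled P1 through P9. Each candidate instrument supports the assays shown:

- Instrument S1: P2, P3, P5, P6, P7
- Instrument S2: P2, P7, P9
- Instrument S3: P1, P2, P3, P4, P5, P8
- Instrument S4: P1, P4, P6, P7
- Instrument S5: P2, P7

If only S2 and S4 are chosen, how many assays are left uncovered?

Union of S2, S4 = {P1, P2, P4, P6, P7, P9}.
Not covered: P3, P5, P8 — 3 assays.

3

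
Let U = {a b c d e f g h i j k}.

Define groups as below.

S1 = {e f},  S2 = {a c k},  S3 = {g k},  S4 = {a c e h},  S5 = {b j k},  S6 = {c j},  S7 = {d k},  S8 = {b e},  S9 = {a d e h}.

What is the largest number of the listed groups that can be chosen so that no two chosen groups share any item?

S6, S7, S8 are pairwise disjoint (S6={c,j}; S7={d,k}; S8={b,e}).
Every remaining group overlaps one of these, and no 4 of the listed groups are pairwise disjoint, so 3 is the maximum.

3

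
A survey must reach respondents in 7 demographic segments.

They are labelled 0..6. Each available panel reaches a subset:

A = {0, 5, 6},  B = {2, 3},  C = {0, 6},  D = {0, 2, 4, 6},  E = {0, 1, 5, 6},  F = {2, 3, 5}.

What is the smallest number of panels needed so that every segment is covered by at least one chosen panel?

Take {D, E, F}. Their union is {0, 1, 2, 3, 4, 5, 6}, which is all 7 segments.
Only E contains 1, so E is forced; the remaining 3 segments need at least 2 more panels (each remaining panel adds at most 2) — so at least 3 panels are needed, and 3 is optimal.

3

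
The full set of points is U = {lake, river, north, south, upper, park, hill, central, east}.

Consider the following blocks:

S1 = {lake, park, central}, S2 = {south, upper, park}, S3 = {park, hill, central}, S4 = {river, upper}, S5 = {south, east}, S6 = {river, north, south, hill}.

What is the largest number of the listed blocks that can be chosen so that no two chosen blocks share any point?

3

S3, S4, S5 are pairwise disjoint (S3={park,hill,central}; S4={river,upper}; S5={south,east}).
Every remaining block overlaps one of these, and no 4 of the listed blocks are pairwise disjoint, so 3 is the maximum.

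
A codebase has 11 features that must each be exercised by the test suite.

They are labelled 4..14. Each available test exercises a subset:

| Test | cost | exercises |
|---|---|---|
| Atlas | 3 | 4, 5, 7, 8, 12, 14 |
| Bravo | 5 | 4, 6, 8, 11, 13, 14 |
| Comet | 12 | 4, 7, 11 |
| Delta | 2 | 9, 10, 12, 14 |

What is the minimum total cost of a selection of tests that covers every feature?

10

Atlas, Bravo, Delta together cover every feature (Atlas ∪ Bravo ∪ Delta = {4, 5, 6, 7, 8, 9, 10, 11, 12, 13, 14}); total cost 3 + 5 + 2 = 10.
No covering selection has total cost below 10.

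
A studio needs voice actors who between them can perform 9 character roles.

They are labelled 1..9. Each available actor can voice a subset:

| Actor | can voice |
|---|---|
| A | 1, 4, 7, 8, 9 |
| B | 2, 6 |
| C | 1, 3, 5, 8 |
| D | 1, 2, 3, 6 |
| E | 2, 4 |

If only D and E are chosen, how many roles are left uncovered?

Union of D, E = {1, 2, 3, 4, 6}.
Not covered: 5, 7, 8, 9 — 4 roles.

4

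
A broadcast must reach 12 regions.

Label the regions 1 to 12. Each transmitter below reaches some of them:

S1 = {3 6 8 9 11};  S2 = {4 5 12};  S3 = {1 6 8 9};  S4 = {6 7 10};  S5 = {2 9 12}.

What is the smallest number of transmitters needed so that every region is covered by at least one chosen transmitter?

5

S1 and S2 and S3 and S4 and S5 together: S1 ∪ S2 ∪ S3 ∪ S4 ∪ S5 = {1, 2, 3, 4, 5, 6, 7, 8, 9, 10, 11, 12} — every region is covered.
No 4 of the 5 transmitters cover everything (all 5 combinations miss at least one region), so 5 is optimal.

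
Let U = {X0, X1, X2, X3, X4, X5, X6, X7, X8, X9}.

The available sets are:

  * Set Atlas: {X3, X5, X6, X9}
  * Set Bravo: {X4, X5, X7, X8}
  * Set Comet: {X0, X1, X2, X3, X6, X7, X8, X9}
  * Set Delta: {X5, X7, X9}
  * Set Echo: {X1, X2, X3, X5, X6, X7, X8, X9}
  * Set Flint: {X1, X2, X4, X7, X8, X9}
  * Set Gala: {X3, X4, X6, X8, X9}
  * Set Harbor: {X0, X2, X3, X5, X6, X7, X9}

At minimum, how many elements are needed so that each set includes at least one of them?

Take H = {X6, X7}. Each listed set contains at least one of these, so H is a hitting set of size 2.
No single element lies in every set, so at least 2 are needed and 2 is optimal.

2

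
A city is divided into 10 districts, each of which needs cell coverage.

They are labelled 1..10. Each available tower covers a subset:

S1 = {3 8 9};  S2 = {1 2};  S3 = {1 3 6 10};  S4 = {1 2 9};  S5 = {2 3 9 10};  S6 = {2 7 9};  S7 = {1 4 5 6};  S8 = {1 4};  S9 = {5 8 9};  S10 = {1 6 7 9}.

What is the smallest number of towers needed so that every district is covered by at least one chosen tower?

4

Take {S5, S7, S9, S10}. Their union is {1, 2, 3, 4, 5, 6, 7, 8, 9, 10}, which is all 10 districts.
No 3 of the 10 towers cover everything (all 120 combinations miss at least one district), so 4 is optimal.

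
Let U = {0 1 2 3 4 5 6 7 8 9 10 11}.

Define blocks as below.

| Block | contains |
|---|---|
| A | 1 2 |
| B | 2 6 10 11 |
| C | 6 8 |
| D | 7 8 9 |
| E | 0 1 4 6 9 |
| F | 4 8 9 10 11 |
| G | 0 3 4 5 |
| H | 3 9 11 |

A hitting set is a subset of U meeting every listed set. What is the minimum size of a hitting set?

4

T = {2, 3, 8, 9} meets every block (each contains at least one member of T), and |T| = 4.
No choice of 3 points meets every block, so 4 is the minimum.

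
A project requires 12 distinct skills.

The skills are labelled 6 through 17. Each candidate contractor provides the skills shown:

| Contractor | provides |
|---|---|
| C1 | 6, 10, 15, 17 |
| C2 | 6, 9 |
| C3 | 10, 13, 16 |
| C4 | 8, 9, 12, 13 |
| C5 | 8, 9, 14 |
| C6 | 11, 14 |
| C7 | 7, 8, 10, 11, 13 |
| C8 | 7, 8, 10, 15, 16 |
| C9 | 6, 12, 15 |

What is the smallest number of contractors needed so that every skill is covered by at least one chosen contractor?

4

Take {C1, C4, C6, C8}. Their union is {6, 7, 8, 9, 10, 11, 12, 13, 14, 15, 16, 17}, which is all 12 skills.
No 3 of the 9 contractors cover everything (all 84 combinations miss at least one skill), so 4 is optimal.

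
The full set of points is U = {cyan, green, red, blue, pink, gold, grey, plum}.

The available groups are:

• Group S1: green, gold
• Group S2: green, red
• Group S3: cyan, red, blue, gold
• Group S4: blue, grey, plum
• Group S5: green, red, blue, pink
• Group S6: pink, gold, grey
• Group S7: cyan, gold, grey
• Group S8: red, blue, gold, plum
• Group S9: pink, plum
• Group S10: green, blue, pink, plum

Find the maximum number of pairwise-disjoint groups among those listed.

3

S2, S7, S9 are pairwise disjoint (S2={green,red}; S7={cyan,gold,grey}; S9={pink,plum}).
Every remaining group overlaps one of these, and no 4 of the listed groups are pairwise disjoint, so 3 is the maximum.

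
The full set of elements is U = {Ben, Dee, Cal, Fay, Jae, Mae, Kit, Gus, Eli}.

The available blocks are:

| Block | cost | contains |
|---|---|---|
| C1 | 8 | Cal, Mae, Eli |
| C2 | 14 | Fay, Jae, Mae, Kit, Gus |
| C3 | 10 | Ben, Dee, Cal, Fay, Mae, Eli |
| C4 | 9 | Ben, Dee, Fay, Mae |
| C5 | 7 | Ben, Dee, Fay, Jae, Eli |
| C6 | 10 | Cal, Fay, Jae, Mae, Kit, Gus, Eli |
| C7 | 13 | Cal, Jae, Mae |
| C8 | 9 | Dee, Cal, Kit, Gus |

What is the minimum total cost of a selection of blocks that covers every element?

C5, C6 together cover every element (C5 ∪ C6 = {Ben, Dee, Cal, Fay, Jae, Mae, Kit, Gus, Eli}); total cost 7 + 10 = 17.
No covering selection has total cost below 17.

17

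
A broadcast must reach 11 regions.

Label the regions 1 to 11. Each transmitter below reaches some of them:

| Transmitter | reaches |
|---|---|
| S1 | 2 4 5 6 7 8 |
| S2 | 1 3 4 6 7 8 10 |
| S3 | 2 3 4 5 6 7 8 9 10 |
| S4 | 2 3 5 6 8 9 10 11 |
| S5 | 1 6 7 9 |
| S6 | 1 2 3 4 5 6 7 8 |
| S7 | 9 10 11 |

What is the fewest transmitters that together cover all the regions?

2

Take {S4, S6}. Their union is {1, 2, 3, 4, 5, 6, 7, 8, 9, 10, 11}, which is all 11 regions.
No single transmitter has all 11 regions (the largest, S3, has 9), so 2 is optimal.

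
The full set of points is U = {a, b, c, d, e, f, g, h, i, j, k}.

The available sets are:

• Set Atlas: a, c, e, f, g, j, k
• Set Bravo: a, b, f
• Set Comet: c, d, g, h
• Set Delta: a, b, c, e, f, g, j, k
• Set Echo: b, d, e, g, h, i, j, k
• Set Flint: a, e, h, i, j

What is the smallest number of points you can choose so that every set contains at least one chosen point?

The 2 points {a, g} hit every set.
The sets Bravo, Comet are pairwise disjoint, so any hitting set needs a separate point for each — at least 2. Hence 2 is optimal.

2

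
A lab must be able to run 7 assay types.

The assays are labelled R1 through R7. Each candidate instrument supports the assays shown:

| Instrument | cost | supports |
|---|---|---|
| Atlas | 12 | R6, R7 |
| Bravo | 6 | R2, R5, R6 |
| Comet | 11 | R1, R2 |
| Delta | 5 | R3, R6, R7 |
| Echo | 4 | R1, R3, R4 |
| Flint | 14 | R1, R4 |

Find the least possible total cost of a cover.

15

Bravo, Delta, Echo together cover every assay (Bravo ∪ Delta ∪ Echo = {R1, R2, R3, R4, R5, R6, R7}); total cost 6 + 5 + 4 = 15.
No covering selection has total cost below 15.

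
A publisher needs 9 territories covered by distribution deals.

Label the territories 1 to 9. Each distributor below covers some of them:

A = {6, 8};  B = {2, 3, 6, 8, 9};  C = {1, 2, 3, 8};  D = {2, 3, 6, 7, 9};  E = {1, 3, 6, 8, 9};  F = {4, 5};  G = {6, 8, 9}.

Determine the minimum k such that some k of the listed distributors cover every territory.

3

D and E and F together: D ∪ E ∪ F = {1, 2, 3, 4, 5, 6, 7, 8, 9} — every territory is covered.
Only F contains 4, so F is forced; the remaining 7 territories need at least 2 more distributors (each remaining distributor adds at most 5) — so at least 3 distributors are needed, and 3 is optimal.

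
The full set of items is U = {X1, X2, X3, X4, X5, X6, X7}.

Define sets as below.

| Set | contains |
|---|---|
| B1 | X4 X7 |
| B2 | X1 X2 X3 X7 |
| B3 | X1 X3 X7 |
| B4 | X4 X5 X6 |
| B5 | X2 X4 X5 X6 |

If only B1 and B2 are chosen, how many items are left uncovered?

Union of B1, B2 = {X1, X2, X3, X4, X7}.
Not covered: X5, X6 — 2 items.

2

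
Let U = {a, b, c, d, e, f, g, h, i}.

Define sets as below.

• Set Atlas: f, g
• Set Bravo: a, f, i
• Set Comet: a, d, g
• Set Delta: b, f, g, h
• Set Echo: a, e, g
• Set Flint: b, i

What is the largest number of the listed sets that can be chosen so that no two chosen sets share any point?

2

Comet, Flint are pairwise disjoint (Comet={a,d,g}; Flint={b,i}).
Every remaining set overlaps one of these, and no 3 of the listed sets are pairwise disjoint, so 2 is the maximum.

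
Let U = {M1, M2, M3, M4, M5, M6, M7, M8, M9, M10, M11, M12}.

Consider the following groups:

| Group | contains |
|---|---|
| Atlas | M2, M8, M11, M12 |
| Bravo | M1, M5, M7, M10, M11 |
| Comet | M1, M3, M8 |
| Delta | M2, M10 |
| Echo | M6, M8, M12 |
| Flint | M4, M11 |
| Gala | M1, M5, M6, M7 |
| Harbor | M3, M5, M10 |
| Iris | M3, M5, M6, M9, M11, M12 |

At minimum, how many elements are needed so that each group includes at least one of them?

4

The 4 elements {M1, M4, M10, M12} hit every group.
No choice of 3 elements meets every group, so 4 is the minimum.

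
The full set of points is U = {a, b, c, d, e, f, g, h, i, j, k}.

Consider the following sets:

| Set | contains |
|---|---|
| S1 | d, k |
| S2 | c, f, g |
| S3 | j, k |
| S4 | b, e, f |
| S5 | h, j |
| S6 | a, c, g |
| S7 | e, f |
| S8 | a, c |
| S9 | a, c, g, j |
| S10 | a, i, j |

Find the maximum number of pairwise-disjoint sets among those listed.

4

S1, S5, S6, S7 are pairwise disjoint (S1={d,k}; S5={h,j}; S6={a,c,g}; S7={e,f}).
Every remaining set overlaps one of these, and no 5 of the listed sets are pairwise disjoint, so 4 is the maximum.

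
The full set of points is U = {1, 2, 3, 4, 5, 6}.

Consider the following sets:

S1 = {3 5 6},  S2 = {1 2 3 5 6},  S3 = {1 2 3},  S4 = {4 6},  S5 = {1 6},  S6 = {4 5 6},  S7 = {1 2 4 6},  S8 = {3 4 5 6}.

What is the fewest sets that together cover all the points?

S2 and S6 cover everything between them: the union {1, 2, 3, 4, 5, 6} is all of U.
No single set has all 6 points (the largest, S2, has 5), so 2 is optimal.

2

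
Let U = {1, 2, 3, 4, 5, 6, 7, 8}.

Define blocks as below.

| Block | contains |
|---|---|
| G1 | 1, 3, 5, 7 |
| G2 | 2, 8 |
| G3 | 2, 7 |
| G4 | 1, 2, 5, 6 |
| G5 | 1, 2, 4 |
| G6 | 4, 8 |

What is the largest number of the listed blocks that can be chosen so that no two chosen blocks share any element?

G4, G6 are pairwise disjoint (G4={1,2,5,6}; G6={4,8}).
Every remaining block overlaps one of these, and no 3 of the listed blocks are pairwise disjoint, so 2 is the maximum.

2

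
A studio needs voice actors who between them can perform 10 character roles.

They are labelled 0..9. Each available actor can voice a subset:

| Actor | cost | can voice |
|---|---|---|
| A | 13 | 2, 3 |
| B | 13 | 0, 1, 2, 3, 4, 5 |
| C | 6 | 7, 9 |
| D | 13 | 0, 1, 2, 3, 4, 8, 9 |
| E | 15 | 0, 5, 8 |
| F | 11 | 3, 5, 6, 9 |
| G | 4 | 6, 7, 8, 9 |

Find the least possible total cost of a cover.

B, G together cover every role (B ∪ G = {0, 1, 2, 3, 4, 5, 6, 7, 8, 9}); total cost 13 + 4 = 17.
No covering selection has total cost below 17.

17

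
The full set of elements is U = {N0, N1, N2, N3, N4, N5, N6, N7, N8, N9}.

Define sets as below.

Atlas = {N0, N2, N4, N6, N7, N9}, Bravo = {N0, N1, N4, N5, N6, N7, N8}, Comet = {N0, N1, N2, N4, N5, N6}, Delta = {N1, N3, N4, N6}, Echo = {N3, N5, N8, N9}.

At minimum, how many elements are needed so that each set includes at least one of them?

H = {N6, N8} meets every set (each contains at least one member of H), and |H| = 2.
No single element lies in every set, so at least 2 are needed and 2 is optimal.

2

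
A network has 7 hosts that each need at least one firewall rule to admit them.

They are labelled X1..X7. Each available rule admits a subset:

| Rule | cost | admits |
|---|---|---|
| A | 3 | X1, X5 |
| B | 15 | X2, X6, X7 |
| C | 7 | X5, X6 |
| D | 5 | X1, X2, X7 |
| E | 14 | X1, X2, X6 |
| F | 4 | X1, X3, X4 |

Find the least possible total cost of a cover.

C, D, F together cover every host (C ∪ D ∪ F = {X1, X2, X3, X4, X5, X6, X7}); total cost 7 + 5 + 4 = 16.
The greedy pick F, D, A, C costs 19; no covering selection beats 16.

16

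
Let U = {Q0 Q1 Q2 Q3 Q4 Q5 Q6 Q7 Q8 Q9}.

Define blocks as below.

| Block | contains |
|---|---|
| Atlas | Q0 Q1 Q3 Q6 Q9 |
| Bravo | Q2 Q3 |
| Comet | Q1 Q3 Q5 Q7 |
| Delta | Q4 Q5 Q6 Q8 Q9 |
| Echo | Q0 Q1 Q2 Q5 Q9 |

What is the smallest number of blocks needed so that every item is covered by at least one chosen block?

Take {Comet, Delta, Echo}. Their union is {Q0, Q1, Q2, Q3, Q4, Q5, Q6, Q7, Q8, Q9}, which is all 10 items.
Only Delta contains Q4, so Delta is forced; the remaining 5 items need at least 2 more blocks (each remaining block adds at most 3) — so at least 3 blocks are needed, and 3 is optimal.

3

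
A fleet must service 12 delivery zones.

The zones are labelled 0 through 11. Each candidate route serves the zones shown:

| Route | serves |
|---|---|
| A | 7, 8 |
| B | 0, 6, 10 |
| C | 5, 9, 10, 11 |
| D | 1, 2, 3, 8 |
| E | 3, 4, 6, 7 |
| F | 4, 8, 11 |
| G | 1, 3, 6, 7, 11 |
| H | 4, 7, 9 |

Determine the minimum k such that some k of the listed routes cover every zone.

4

B and C and D and E together: B ∪ C ∪ D ∪ E = {0, 1, 2, 3, 4, 5, 6, 7, 8, 9, 10, 11} — every zone is covered.
Only B contains 0, so B is forced; the remaining 9 zones need at least 3 more routes (each remaining route adds at most 4) — so at least 4 routes are needed, and 4 is optimal.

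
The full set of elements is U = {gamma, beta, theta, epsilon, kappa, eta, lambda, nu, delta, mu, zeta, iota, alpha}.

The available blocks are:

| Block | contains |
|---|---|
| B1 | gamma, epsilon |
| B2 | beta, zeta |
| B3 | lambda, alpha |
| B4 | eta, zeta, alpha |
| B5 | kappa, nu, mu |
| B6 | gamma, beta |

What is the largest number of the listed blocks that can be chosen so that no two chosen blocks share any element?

4

B1, B2, B3, B5 are pairwise disjoint (B1={gamma,epsilon}; B2={beta,zeta}; B3={lambda,alpha}; B5={kappa,nu,mu}).
Every remaining block overlaps one of these, and no 5 of the listed blocks are pairwise disjoint, so 4 is the maximum.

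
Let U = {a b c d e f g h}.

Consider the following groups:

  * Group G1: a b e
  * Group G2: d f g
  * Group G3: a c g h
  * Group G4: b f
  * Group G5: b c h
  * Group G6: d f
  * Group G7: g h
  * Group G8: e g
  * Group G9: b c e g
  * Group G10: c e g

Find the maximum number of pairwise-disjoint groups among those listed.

3

G5, G6, G8 are pairwise disjoint (G5={b,c,h}; G6={d,f}; G8={e,g}).
Every remaining group overlaps one of these, and no 4 of the listed groups are pairwise disjoint, so 3 is the maximum.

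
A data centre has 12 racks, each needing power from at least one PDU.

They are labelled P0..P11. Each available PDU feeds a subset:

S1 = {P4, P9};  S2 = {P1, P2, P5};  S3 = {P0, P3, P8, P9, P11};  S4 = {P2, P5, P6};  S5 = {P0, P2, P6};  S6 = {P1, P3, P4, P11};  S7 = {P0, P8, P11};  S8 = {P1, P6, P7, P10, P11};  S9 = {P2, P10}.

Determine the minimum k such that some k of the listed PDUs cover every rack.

4

S3 and S4 and S6 and S8 together: S3 ∪ S4 ∪ S6 ∪ S8 = {P0, P1, P2, P3, P4, P5, P6, P7, P8, P9, P10, P11} — every rack is covered.
No 3 of the 9 PDUs cover everything (all 84 combinations miss at least one rack), so 4 is optimal.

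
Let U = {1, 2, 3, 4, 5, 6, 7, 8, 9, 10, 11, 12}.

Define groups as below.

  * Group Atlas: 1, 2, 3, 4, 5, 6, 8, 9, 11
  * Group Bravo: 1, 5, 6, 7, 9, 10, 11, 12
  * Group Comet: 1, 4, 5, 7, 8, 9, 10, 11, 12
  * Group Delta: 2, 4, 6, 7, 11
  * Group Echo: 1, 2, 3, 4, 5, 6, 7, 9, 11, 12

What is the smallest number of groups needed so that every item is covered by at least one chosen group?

2

Atlas and Bravo together: Atlas ∪ Bravo = {1, 2, 3, 4, 5, 6, 7, 8, 9, 10, 11, 12} — every item is covered.
No single group has all 12 items (the largest, Echo, has 10), so 2 is optimal.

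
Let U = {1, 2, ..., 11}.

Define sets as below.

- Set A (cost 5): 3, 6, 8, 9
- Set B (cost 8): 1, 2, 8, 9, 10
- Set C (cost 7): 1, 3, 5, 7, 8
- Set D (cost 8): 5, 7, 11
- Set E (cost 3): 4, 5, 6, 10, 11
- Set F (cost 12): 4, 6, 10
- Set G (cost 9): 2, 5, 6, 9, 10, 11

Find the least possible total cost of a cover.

B, C, E together cover every point (B ∪ C ∪ E = {1, 2, 3, 4, 5, 6, 7, 8, 9, 10, 11}); total cost 8 + 7 + 3 = 18.
The greedy pick E, A, C, B costs 23; no covering selection beats 18.

18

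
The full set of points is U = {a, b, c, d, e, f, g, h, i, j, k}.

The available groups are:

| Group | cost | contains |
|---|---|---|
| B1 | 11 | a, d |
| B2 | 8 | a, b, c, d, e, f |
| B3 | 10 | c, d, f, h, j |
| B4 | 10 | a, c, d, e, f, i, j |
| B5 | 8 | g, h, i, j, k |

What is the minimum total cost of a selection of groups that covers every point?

B2, B5 together cover every point (B2 ∪ B5 = {a, b, c, d, e, f, g, h, i, j, k}); total cost 8 + 8 = 16.
No covering selection has total cost below 16.

16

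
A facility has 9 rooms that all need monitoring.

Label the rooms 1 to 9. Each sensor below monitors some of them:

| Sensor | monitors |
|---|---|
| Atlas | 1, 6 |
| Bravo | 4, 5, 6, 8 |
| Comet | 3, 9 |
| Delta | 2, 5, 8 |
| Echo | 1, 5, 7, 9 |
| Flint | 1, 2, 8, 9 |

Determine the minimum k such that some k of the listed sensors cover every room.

4

Bravo and Comet and Delta and Echo together: Bravo ∪ Comet ∪ Delta ∪ Echo = {1, 2, 3, 4, 5, 6, 7, 8, 9} — every room is covered.
No 3 of the 6 sensors cover everything (all 20 combinations miss at least one room), so 4 is optimal.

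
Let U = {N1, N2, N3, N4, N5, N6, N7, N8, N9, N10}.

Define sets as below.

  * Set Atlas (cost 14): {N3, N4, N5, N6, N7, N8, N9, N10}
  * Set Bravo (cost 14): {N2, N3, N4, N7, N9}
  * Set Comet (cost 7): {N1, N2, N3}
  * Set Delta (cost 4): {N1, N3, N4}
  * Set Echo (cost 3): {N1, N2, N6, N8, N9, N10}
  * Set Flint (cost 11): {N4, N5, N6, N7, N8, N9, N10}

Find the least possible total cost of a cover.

Atlas, Echo together cover every item (Atlas ∪ Echo = {N1, N2, N3, N4, N5, N6, N7, N8, N9, N10}); total cost 14 + 3 = 17.
The greedy pick Echo, Delta, Flint costs 18; no covering selection beats 17.

17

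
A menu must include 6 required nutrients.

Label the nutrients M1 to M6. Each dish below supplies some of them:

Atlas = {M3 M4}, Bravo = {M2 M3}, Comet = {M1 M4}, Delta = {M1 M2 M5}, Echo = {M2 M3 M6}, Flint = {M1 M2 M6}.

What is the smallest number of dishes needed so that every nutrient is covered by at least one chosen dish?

3

Take {Atlas, Delta, Echo}. Their union is {M1, M2, M3, M4, M5, M6}, which is all 6 nutrients.
Only Delta contains M5, so Delta is forced; the remaining 3 nutrients need at least 2 more dishes (each remaining dish adds at most 2) — so at least 3 dishes are needed, and 3 is optimal.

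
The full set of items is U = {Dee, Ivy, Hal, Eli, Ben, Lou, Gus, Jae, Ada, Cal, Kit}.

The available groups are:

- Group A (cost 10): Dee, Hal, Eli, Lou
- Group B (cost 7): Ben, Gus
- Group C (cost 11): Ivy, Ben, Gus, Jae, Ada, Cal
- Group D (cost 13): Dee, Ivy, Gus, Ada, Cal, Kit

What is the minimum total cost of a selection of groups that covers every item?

34

A, C, D together cover every item (A ∪ C ∪ D = {Dee, Ivy, Hal, Eli, Ben, Lou, Gus, Jae, Ada, Cal, Kit}); total cost 10 + 11 + 13 = 34.
No covering selection has total cost below 34.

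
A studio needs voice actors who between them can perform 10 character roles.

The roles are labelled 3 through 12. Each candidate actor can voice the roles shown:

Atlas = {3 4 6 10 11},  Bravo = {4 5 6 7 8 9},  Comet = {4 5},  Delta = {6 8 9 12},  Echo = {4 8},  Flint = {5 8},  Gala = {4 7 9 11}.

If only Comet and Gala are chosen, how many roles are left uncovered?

Union of Comet, Gala = {4, 5, 7, 9, 11}.
Not covered: 3, 6, 8, 10, 12 — 5 roles.

5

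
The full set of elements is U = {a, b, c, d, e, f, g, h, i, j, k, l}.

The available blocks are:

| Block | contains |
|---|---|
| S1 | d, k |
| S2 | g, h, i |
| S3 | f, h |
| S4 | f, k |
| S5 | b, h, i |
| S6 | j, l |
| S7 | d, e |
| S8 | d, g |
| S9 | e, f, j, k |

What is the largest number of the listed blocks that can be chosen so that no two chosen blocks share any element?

S4, S5, S6, S8 are pairwise disjoint (S4={f,k}; S5={b,h,i}; S6={j,l}; S8={d,g}).
Every remaining block overlaps one of these, and no 5 of the listed blocks are pairwise disjoint, so 4 is the maximum.

4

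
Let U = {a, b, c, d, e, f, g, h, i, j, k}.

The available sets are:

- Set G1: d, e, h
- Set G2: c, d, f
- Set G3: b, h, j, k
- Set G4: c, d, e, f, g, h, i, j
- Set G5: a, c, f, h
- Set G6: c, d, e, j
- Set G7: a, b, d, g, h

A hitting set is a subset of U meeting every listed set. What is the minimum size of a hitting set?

2

Take T = {c, h}. Each listed set contains at least one of these, so T is a hitting set of size 2.
The sets G2, G3 are pairwise disjoint, so any hitting set needs a separate item for each — at least 2. Hence 2 is optimal.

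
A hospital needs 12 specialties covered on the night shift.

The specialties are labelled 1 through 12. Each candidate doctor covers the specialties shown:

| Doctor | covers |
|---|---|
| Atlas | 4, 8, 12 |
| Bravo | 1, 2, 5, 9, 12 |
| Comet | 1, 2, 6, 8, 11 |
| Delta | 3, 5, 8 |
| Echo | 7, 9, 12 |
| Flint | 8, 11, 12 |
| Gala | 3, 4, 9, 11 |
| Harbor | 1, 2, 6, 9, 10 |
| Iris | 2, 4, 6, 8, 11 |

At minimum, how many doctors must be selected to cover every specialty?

4

Take {Delta, Echo, Gala, Harbor}. Their union is {1, 2, 3, 4, 5, 6, 7, 8, 9, 10, 11, 12}, which is all 12 specialties.
Only Harbor contains 10, so Harbor is forced; the remaining 7 specialties need at least 3 more doctors (each remaining doctor adds at most 3) — so at least 4 doctors are needed, and 4 is optimal.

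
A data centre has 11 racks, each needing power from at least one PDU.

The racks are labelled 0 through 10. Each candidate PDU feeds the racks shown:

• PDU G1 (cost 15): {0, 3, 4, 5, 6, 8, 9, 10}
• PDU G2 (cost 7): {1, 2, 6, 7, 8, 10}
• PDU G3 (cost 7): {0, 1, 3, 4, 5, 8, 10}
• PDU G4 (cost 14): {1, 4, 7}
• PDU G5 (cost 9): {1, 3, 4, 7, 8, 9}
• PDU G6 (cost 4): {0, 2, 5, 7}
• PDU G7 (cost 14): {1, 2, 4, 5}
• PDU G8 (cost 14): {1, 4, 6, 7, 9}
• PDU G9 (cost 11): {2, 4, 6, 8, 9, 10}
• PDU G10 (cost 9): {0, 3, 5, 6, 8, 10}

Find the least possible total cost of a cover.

20

G2, G5, G6 together cover every rack (G2 ∪ G5 ∪ G6 = {0, 1, 2, 3, 4, 5, 6, 7, 8, 9, 10}); total cost 7 + 9 + 4 = 20.
The greedy pick G3, G6, G9 costs 22; no covering selection beats 20.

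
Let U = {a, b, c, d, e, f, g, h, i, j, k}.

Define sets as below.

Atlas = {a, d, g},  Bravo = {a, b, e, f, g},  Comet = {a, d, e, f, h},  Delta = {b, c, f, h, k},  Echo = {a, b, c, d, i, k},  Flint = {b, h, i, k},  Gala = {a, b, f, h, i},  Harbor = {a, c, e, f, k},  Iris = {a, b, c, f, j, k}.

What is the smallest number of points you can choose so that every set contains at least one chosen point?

2

Take T = {a, h}. Each listed set contains at least one of these, so T is a hitting set of size 2.
The sets Atlas, Delta are pairwise disjoint, so any hitting set needs a separate point for each — at least 2. Hence 2 is optimal.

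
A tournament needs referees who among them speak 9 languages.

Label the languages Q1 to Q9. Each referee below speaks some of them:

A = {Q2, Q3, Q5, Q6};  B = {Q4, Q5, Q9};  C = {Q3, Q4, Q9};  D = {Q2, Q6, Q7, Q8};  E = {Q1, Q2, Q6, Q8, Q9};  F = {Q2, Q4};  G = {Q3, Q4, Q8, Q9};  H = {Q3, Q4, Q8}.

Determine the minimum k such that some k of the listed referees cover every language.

Take {A, D, E, G}. Their union is {Q1, Q2, Q3, Q4, Q5, Q6, Q7, Q8, Q9}, which is all 9 languages.
No 3 of the 8 referees cover everything (all 56 combinations miss at least one language), so 4 is optimal.

4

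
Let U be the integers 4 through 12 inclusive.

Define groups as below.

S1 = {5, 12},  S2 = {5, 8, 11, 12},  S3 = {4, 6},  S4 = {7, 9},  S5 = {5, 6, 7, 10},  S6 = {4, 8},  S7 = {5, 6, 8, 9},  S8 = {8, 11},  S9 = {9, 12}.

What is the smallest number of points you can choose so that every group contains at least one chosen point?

Take H = {4, 5, 9, 11}. Each listed group contains at least one of these, so H is a hitting set of size 4.
The groups S1, S3, S4, S8 are pairwise disjoint, so any hitting set needs a separate point for each — at least 4. Hence 4 is optimal.

4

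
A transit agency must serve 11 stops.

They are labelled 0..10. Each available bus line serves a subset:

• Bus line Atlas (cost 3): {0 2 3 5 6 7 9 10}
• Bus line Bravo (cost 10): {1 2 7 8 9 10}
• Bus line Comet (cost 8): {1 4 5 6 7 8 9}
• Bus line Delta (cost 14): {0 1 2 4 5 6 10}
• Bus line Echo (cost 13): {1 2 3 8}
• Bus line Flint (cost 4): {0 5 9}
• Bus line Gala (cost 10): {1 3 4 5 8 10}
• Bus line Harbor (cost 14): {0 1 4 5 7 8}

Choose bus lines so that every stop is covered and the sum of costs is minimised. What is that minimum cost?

11

Atlas, Comet together cover every stop (Atlas ∪ Comet = {0, 1, 2, 3, 4, 5, 6, 7, 8, 9, 10}); total cost 3 + 8 = 11.
No covering selection has total cost below 11.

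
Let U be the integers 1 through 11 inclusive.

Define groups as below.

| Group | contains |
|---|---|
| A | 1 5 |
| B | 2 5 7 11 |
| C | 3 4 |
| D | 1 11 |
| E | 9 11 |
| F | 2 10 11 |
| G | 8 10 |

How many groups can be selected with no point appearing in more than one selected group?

A, C, E, G are pairwise disjoint (A={1,5}; C={3,4}; E={9,11}; G={8,10}).
Every remaining group overlaps one of these, and no 5 of the listed groups are pairwise disjoint, so 4 is the maximum.

4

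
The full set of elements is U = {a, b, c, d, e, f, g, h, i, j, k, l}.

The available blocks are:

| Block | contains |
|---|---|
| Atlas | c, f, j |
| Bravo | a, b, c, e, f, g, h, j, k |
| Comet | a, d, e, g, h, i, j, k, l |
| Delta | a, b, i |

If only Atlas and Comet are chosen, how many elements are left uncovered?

1

Union of Atlas, Comet = {a, c, d, e, f, g, h, i, j, k, l}.
Not covered: b — 1 element.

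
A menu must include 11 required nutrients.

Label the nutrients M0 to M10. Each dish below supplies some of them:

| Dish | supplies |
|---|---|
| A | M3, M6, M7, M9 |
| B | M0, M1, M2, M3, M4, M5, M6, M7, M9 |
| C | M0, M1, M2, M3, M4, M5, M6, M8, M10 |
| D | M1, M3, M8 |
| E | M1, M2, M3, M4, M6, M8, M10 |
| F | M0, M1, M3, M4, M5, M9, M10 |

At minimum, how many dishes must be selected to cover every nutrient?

2

Take {A, C}. Their union is {M0, M1, M2, M3, M4, M5, M6, M7, M8, M9, M10}, which is all 11 nutrients.
No single dish has all 11 nutrients (the largest, B, has 9), so 2 is optimal.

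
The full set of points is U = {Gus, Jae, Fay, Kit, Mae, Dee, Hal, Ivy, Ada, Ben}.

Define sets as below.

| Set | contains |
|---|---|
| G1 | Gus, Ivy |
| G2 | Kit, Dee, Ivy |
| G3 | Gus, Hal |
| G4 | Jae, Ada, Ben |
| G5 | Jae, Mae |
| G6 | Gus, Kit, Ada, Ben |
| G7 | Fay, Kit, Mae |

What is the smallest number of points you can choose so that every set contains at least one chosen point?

Take H = {Gus, Jae, Kit}. Each listed set contains at least one of these, so H is a hitting set of size 3.
The sets G1, G4, G7 are pairwise disjoint, so any hitting set needs a separate point for each — at least 3. Hence 3 is optimal.

3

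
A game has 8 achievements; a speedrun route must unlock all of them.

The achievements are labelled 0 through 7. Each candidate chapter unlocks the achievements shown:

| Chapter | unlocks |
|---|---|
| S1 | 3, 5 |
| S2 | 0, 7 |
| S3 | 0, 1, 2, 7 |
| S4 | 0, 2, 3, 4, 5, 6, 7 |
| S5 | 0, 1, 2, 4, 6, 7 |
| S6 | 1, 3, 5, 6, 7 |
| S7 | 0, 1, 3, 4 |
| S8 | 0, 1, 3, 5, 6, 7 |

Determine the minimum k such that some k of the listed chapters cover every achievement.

2

Take {S4, S8}. Their union is {0, 1, 2, 3, 4, 5, 6, 7}, which is all 8 achievements.
No single chapter has all 8 achievements (the largest, S4, has 7), so 2 is optimal.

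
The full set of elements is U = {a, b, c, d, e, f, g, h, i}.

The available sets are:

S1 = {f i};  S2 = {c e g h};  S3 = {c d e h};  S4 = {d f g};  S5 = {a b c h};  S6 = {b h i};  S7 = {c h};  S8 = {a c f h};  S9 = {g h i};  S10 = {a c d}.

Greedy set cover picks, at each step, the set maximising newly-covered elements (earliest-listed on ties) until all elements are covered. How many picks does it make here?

4

Greedy: pick S2 (covers 4 new) → pick S1 (covers 2 new) → pick S5 (covers 2 new) → pick S3 (covers 1 new). Total picks: 4.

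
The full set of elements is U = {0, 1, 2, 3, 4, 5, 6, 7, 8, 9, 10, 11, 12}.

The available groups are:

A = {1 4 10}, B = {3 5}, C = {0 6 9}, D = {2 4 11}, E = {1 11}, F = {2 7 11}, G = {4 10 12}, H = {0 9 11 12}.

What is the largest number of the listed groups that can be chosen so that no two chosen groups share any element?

4

A, B, C, F are pairwise disjoint (A={1,4,10}; B={3,5}; C={0,6,9}; F={2,7,11}).
Every remaining group overlaps one of these, and no 5 of the listed groups are pairwise disjoint, so 4 is the maximum.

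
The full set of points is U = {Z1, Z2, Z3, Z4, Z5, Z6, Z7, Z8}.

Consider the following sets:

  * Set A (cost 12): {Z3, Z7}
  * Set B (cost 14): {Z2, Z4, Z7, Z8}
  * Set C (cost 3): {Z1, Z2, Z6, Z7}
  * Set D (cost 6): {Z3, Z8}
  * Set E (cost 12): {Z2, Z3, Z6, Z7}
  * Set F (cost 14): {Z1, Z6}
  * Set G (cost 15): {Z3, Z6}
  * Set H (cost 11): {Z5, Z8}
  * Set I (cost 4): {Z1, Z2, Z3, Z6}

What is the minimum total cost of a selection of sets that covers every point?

29

B, H, I together cover every point (B ∪ H ∪ I = {Z1, Z2, Z3, Z4, Z5, Z6, Z7, Z8}); total cost 14 + 11 + 4 = 29.
The greedy pick C, D, H, B costs 34; no covering selection beats 29.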